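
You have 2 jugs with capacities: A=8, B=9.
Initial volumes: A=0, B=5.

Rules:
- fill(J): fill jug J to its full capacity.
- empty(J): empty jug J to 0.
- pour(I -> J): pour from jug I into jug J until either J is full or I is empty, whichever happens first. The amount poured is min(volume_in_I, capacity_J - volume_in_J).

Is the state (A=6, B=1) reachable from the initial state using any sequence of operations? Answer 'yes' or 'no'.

BFS explored all 34 reachable states.
Reachable set includes: (0,0), (0,1), (0,2), (0,3), (0,4), (0,5), (0,6), (0,7), (0,8), (0,9), (1,0), (1,9) ...
Target (A=6, B=1) not in reachable set → no.

Answer: no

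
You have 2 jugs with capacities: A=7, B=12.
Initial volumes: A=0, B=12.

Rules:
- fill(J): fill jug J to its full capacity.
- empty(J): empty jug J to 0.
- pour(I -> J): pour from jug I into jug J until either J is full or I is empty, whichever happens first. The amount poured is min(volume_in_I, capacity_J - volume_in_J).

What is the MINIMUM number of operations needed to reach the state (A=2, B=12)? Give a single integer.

Answer: 5

Derivation:
BFS from (A=0, B=12). One shortest path:
  1. fill(A) -> (A=7 B=12)
  2. empty(B) -> (A=7 B=0)
  3. pour(A -> B) -> (A=0 B=7)
  4. fill(A) -> (A=7 B=7)
  5. pour(A -> B) -> (A=2 B=12)
Reached target in 5 moves.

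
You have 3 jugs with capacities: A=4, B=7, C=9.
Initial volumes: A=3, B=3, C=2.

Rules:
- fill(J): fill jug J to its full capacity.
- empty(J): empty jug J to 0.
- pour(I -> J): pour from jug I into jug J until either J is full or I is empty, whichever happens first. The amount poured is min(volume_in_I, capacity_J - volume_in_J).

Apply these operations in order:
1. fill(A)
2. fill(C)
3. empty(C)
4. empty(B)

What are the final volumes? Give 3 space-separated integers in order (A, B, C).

Step 1: fill(A) -> (A=4 B=3 C=2)
Step 2: fill(C) -> (A=4 B=3 C=9)
Step 3: empty(C) -> (A=4 B=3 C=0)
Step 4: empty(B) -> (A=4 B=0 C=0)

Answer: 4 0 0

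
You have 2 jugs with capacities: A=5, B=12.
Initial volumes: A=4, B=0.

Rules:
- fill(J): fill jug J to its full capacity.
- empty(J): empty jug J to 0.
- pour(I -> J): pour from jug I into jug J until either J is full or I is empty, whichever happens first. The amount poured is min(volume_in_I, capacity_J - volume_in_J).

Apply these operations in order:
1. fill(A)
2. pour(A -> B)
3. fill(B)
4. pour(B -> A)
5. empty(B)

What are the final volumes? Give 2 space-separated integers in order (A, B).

Step 1: fill(A) -> (A=5 B=0)
Step 2: pour(A -> B) -> (A=0 B=5)
Step 3: fill(B) -> (A=0 B=12)
Step 4: pour(B -> A) -> (A=5 B=7)
Step 5: empty(B) -> (A=5 B=0)

Answer: 5 0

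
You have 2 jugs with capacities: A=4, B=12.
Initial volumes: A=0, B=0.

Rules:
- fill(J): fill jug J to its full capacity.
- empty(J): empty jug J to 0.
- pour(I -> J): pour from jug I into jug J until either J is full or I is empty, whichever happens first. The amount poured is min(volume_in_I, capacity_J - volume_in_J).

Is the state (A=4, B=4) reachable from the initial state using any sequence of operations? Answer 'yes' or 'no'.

Answer: yes

Derivation:
BFS from (A=0, B=0):
  1. fill(A) -> (A=4 B=0)
  2. pour(A -> B) -> (A=0 B=4)
  3. fill(A) -> (A=4 B=4)
Target reached → yes.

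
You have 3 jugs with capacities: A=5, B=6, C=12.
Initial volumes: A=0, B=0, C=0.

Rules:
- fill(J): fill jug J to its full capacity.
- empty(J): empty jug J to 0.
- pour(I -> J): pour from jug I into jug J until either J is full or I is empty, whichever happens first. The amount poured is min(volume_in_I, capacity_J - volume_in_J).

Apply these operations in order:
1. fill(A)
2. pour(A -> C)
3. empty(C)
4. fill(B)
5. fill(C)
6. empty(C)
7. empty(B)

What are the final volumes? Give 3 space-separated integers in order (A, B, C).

Step 1: fill(A) -> (A=5 B=0 C=0)
Step 2: pour(A -> C) -> (A=0 B=0 C=5)
Step 3: empty(C) -> (A=0 B=0 C=0)
Step 4: fill(B) -> (A=0 B=6 C=0)
Step 5: fill(C) -> (A=0 B=6 C=12)
Step 6: empty(C) -> (A=0 B=6 C=0)
Step 7: empty(B) -> (A=0 B=0 C=0)

Answer: 0 0 0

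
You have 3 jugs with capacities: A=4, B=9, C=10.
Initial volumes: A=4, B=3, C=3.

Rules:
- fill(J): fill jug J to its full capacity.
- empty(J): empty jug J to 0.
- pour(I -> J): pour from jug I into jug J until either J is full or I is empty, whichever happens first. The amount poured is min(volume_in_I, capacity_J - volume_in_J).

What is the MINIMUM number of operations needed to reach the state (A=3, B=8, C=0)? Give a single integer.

Answer: 5

Derivation:
BFS from (A=4, B=3, C=3). One shortest path:
  1. empty(B) -> (A=4 B=0 C=3)
  2. pour(A -> B) -> (A=0 B=4 C=3)
  3. fill(A) -> (A=4 B=4 C=3)
  4. pour(A -> B) -> (A=0 B=8 C=3)
  5. pour(C -> A) -> (A=3 B=8 C=0)
Reached target in 5 moves.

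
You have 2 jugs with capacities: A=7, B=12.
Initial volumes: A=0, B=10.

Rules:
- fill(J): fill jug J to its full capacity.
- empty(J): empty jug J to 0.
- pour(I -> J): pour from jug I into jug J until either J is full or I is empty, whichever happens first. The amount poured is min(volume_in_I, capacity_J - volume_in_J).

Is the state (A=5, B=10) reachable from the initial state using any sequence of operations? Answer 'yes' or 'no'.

Answer: no

Derivation:
BFS explored all 38 reachable states.
Reachable set includes: (0,0), (0,1), (0,2), (0,3), (0,4), (0,5), (0,6), (0,7), (0,8), (0,9), (0,10), (0,11) ...
Target (A=5, B=10) not in reachable set → no.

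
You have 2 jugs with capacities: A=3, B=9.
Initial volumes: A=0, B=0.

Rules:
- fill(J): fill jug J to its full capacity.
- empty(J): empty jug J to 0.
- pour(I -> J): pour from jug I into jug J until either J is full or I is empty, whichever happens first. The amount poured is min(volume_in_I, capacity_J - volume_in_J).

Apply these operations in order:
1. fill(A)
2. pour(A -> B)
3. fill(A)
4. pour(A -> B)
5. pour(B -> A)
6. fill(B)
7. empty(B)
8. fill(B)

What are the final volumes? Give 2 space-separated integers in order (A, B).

Answer: 3 9

Derivation:
Step 1: fill(A) -> (A=3 B=0)
Step 2: pour(A -> B) -> (A=0 B=3)
Step 3: fill(A) -> (A=3 B=3)
Step 4: pour(A -> B) -> (A=0 B=6)
Step 5: pour(B -> A) -> (A=3 B=3)
Step 6: fill(B) -> (A=3 B=9)
Step 7: empty(B) -> (A=3 B=0)
Step 8: fill(B) -> (A=3 B=9)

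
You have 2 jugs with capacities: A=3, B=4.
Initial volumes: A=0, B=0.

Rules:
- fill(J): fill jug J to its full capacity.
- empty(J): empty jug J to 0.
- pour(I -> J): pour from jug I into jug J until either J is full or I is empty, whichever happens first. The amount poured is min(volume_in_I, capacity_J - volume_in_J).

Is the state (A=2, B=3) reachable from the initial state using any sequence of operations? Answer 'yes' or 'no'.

Answer: no

Derivation:
BFS explored all 14 reachable states.
Reachable set includes: (0,0), (0,1), (0,2), (0,3), (0,4), (1,0), (1,4), (2,0), (2,4), (3,0), (3,1), (3,2) ...
Target (A=2, B=3) not in reachable set → no.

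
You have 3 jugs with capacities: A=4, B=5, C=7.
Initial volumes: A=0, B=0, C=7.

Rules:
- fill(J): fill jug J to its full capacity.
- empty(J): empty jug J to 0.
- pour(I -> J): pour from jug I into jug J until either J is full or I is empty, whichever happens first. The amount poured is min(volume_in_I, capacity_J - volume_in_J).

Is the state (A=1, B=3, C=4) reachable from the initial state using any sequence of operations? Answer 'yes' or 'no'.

BFS explored all 168 reachable states.
Reachable set includes: (0,0,0), (0,0,1), (0,0,2), (0,0,3), (0,0,4), (0,0,5), (0,0,6), (0,0,7), (0,1,0), (0,1,1), (0,1,2), (0,1,3) ...
Target (A=1, B=3, C=4) not in reachable set → no.

Answer: no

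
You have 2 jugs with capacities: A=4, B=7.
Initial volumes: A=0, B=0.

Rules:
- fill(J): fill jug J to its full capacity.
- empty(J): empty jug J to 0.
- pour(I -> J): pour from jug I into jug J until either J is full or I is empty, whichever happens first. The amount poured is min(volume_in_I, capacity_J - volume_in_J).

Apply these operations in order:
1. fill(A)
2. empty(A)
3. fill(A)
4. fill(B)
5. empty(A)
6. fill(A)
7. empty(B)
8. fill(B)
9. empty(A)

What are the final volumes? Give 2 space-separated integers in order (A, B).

Answer: 0 7

Derivation:
Step 1: fill(A) -> (A=4 B=0)
Step 2: empty(A) -> (A=0 B=0)
Step 3: fill(A) -> (A=4 B=0)
Step 4: fill(B) -> (A=4 B=7)
Step 5: empty(A) -> (A=0 B=7)
Step 6: fill(A) -> (A=4 B=7)
Step 7: empty(B) -> (A=4 B=0)
Step 8: fill(B) -> (A=4 B=7)
Step 9: empty(A) -> (A=0 B=7)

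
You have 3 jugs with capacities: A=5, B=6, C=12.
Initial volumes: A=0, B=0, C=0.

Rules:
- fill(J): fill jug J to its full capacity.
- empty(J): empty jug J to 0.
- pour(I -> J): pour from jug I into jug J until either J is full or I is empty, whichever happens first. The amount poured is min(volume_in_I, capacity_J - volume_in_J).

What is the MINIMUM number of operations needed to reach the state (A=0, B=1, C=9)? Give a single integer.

Answer: 7

Derivation:
BFS from (A=0, B=0, C=0). One shortest path:
  1. fill(A) -> (A=5 B=0 C=0)
  2. pour(A -> B) -> (A=0 B=5 C=0)
  3. fill(A) -> (A=5 B=5 C=0)
  4. pour(A -> B) -> (A=4 B=6 C=0)
  5. pour(A -> C) -> (A=0 B=6 C=4)
  6. pour(B -> A) -> (A=5 B=1 C=4)
  7. pour(A -> C) -> (A=0 B=1 C=9)
Reached target in 7 moves.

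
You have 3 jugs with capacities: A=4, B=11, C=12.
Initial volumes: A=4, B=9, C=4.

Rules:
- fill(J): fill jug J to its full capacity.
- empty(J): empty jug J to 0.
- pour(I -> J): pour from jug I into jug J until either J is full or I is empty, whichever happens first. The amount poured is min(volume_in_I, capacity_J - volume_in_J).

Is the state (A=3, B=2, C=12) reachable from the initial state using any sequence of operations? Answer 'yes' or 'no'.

BFS from (A=4, B=9, C=4):
  1. empty(C) -> (A=4 B=9 C=0)
  2. pour(A -> B) -> (A=2 B=11 C=0)
  3. pour(B -> C) -> (A=2 B=0 C=11)
  4. pour(A -> B) -> (A=0 B=2 C=11)
  5. fill(A) -> (A=4 B=2 C=11)
  6. pour(A -> C) -> (A=3 B=2 C=12)
Target reached → yes.

Answer: yes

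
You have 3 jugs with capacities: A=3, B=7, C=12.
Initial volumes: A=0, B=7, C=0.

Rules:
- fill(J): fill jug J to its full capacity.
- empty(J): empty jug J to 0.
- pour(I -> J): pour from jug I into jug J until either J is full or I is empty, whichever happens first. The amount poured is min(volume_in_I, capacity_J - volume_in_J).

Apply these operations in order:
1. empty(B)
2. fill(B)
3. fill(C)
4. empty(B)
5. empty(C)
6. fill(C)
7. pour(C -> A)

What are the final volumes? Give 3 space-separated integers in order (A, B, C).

Answer: 3 0 9

Derivation:
Step 1: empty(B) -> (A=0 B=0 C=0)
Step 2: fill(B) -> (A=0 B=7 C=0)
Step 3: fill(C) -> (A=0 B=7 C=12)
Step 4: empty(B) -> (A=0 B=0 C=12)
Step 5: empty(C) -> (A=0 B=0 C=0)
Step 6: fill(C) -> (A=0 B=0 C=12)
Step 7: pour(C -> A) -> (A=3 B=0 C=9)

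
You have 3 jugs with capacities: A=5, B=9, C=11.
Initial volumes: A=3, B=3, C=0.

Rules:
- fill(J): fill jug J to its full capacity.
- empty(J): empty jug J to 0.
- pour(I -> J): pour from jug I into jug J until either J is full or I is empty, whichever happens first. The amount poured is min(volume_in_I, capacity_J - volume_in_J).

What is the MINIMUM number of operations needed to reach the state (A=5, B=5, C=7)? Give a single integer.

BFS from (A=3, B=3, C=0). One shortest path:
  1. fill(B) -> (A=3 B=9 C=0)
  2. pour(B -> A) -> (A=5 B=7 C=0)
  3. pour(B -> C) -> (A=5 B=0 C=7)
  4. pour(A -> B) -> (A=0 B=5 C=7)
  5. fill(A) -> (A=5 B=5 C=7)
Reached target in 5 moves.

Answer: 5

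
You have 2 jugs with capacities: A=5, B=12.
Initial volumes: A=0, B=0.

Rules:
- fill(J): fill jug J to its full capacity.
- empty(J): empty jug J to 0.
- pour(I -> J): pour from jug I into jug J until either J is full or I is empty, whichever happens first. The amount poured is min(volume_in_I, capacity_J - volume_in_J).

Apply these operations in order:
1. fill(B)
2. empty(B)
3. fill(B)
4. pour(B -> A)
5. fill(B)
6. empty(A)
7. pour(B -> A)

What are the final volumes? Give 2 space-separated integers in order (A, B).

Answer: 5 7

Derivation:
Step 1: fill(B) -> (A=0 B=12)
Step 2: empty(B) -> (A=0 B=0)
Step 3: fill(B) -> (A=0 B=12)
Step 4: pour(B -> A) -> (A=5 B=7)
Step 5: fill(B) -> (A=5 B=12)
Step 6: empty(A) -> (A=0 B=12)
Step 7: pour(B -> A) -> (A=5 B=7)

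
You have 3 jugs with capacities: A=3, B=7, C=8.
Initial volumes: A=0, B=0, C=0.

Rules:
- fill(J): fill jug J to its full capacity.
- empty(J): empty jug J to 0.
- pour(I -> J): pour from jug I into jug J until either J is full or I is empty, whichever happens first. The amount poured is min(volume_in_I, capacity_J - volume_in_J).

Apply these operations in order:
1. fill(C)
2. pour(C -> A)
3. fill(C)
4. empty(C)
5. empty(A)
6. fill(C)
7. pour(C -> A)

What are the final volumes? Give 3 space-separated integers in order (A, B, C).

Answer: 3 0 5

Derivation:
Step 1: fill(C) -> (A=0 B=0 C=8)
Step 2: pour(C -> A) -> (A=3 B=0 C=5)
Step 3: fill(C) -> (A=3 B=0 C=8)
Step 4: empty(C) -> (A=3 B=0 C=0)
Step 5: empty(A) -> (A=0 B=0 C=0)
Step 6: fill(C) -> (A=0 B=0 C=8)
Step 7: pour(C -> A) -> (A=3 B=0 C=5)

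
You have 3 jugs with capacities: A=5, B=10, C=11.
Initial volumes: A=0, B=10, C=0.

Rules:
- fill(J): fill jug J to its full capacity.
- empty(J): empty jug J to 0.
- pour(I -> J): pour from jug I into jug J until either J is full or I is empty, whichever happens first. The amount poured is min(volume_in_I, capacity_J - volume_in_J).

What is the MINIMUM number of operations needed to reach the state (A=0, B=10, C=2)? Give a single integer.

BFS from (A=0, B=10, C=0). One shortest path:
  1. empty(B) -> (A=0 B=0 C=0)
  2. fill(C) -> (A=0 B=0 C=11)
  3. pour(C -> B) -> (A=0 B=10 C=1)
  4. empty(B) -> (A=0 B=0 C=1)
  5. pour(C -> B) -> (A=0 B=1 C=0)
  6. fill(C) -> (A=0 B=1 C=11)
  7. pour(C -> B) -> (A=0 B=10 C=2)
Reached target in 7 moves.

Answer: 7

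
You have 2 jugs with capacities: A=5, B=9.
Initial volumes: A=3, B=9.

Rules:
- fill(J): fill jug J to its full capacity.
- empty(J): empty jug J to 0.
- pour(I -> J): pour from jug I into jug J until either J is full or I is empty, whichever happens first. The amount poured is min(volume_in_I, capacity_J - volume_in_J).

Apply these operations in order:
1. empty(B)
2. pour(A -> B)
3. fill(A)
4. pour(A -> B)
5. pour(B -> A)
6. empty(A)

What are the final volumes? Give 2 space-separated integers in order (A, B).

Answer: 0 3

Derivation:
Step 1: empty(B) -> (A=3 B=0)
Step 2: pour(A -> B) -> (A=0 B=3)
Step 3: fill(A) -> (A=5 B=3)
Step 4: pour(A -> B) -> (A=0 B=8)
Step 5: pour(B -> A) -> (A=5 B=3)
Step 6: empty(A) -> (A=0 B=3)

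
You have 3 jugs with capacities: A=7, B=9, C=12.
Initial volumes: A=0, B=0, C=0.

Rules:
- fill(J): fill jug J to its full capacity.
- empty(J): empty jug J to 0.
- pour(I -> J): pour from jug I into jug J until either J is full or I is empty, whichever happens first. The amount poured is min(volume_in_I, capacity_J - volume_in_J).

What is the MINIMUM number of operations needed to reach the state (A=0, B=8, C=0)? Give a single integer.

Answer: 8

Derivation:
BFS from (A=0, B=0, C=0). One shortest path:
  1. fill(C) -> (A=0 B=0 C=12)
  2. pour(C -> A) -> (A=7 B=0 C=5)
  3. empty(A) -> (A=0 B=0 C=5)
  4. pour(C -> B) -> (A=0 B=5 C=0)
  5. fill(C) -> (A=0 B=5 C=12)
  6. pour(C -> B) -> (A=0 B=9 C=8)
  7. empty(B) -> (A=0 B=0 C=8)
  8. pour(C -> B) -> (A=0 B=8 C=0)
Reached target in 8 moves.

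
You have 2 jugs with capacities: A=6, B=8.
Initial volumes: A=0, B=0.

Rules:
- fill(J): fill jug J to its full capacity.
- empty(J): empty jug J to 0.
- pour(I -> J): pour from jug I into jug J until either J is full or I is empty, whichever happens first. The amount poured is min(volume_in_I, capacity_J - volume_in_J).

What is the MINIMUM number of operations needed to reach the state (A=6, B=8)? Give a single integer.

Answer: 2

Derivation:
BFS from (A=0, B=0). One shortest path:
  1. fill(A) -> (A=6 B=0)
  2. fill(B) -> (A=6 B=8)
Reached target in 2 moves.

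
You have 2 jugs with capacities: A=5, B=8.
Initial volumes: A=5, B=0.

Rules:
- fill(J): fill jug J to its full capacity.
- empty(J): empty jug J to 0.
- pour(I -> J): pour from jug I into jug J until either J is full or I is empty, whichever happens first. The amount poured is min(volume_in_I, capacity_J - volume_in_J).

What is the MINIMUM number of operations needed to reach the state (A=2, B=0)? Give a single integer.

Answer: 4

Derivation:
BFS from (A=5, B=0). One shortest path:
  1. pour(A -> B) -> (A=0 B=5)
  2. fill(A) -> (A=5 B=5)
  3. pour(A -> B) -> (A=2 B=8)
  4. empty(B) -> (A=2 B=0)
Reached target in 4 moves.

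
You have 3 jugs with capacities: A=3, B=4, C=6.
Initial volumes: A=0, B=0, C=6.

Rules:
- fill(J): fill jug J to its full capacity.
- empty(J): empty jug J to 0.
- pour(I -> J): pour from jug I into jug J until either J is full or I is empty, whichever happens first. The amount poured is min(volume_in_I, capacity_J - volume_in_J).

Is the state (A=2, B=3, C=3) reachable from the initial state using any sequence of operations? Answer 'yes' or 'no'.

BFS explored all 110 reachable states.
Reachable set includes: (0,0,0), (0,0,1), (0,0,2), (0,0,3), (0,0,4), (0,0,5), (0,0,6), (0,1,0), (0,1,1), (0,1,2), (0,1,3), (0,1,4) ...
Target (A=2, B=3, C=3) not in reachable set → no.

Answer: no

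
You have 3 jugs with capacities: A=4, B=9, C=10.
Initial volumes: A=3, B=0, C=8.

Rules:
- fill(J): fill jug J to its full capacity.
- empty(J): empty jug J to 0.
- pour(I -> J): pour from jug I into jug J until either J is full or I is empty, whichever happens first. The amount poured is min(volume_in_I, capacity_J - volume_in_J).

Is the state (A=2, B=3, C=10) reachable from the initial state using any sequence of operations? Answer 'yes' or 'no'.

BFS from (A=3, B=0, C=8):
  1. pour(A -> B) -> (A=0 B=3 C=8)
  2. fill(A) -> (A=4 B=3 C=8)
  3. pour(A -> C) -> (A=2 B=3 C=10)
Target reached → yes.

Answer: yes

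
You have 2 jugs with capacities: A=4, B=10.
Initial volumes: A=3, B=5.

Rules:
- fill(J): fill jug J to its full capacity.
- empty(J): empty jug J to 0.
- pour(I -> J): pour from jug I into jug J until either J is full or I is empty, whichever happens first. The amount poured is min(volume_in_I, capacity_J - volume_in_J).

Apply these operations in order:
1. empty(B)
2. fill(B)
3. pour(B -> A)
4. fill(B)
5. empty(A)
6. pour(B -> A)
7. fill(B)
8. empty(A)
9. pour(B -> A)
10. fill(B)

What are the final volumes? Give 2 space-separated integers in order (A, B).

Answer: 4 10

Derivation:
Step 1: empty(B) -> (A=3 B=0)
Step 2: fill(B) -> (A=3 B=10)
Step 3: pour(B -> A) -> (A=4 B=9)
Step 4: fill(B) -> (A=4 B=10)
Step 5: empty(A) -> (A=0 B=10)
Step 6: pour(B -> A) -> (A=4 B=6)
Step 7: fill(B) -> (A=4 B=10)
Step 8: empty(A) -> (A=0 B=10)
Step 9: pour(B -> A) -> (A=4 B=6)
Step 10: fill(B) -> (A=4 B=10)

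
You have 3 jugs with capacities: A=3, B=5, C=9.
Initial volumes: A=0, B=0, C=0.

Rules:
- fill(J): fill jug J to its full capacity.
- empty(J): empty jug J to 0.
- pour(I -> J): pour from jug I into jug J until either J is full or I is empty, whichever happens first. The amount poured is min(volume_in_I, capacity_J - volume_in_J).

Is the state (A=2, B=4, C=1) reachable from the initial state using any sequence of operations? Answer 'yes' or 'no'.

Answer: no

Derivation:
BFS explored all 176 reachable states.
Reachable set includes: (0,0,0), (0,0,1), (0,0,2), (0,0,3), (0,0,4), (0,0,5), (0,0,6), (0,0,7), (0,0,8), (0,0,9), (0,1,0), (0,1,1) ...
Target (A=2, B=4, C=1) not in reachable set → no.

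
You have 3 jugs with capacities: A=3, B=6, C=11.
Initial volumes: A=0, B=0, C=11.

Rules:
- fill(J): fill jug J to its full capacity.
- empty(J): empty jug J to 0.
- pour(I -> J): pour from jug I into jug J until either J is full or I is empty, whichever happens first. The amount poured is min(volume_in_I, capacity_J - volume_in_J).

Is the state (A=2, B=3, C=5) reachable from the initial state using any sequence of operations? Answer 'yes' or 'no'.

BFS explored all 236 reachable states.
Reachable set includes: (0,0,0), (0,0,1), (0,0,2), (0,0,3), (0,0,4), (0,0,5), (0,0,6), (0,0,7), (0,0,8), (0,0,9), (0,0,10), (0,0,11) ...
Target (A=2, B=3, C=5) not in reachable set → no.

Answer: no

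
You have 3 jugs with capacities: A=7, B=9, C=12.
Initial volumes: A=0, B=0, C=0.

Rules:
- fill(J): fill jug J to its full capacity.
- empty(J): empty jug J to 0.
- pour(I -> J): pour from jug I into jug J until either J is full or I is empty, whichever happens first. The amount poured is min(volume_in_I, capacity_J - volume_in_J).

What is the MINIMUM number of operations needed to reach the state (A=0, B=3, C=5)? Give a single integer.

Answer: 7

Derivation:
BFS from (A=0, B=0, C=0). One shortest path:
  1. fill(C) -> (A=0 B=0 C=12)
  2. pour(C -> B) -> (A=0 B=9 C=3)
  3. empty(B) -> (A=0 B=0 C=3)
  4. pour(C -> B) -> (A=0 B=3 C=0)
  5. fill(C) -> (A=0 B=3 C=12)
  6. pour(C -> A) -> (A=7 B=3 C=5)
  7. empty(A) -> (A=0 B=3 C=5)
Reached target in 7 moves.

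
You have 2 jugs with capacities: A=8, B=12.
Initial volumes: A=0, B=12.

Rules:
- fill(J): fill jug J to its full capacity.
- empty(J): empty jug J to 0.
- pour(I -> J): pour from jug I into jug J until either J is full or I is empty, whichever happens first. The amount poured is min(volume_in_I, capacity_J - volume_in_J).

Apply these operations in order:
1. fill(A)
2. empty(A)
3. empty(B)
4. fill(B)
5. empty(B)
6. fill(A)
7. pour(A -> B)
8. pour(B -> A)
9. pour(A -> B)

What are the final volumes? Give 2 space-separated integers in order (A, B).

Step 1: fill(A) -> (A=8 B=12)
Step 2: empty(A) -> (A=0 B=12)
Step 3: empty(B) -> (A=0 B=0)
Step 4: fill(B) -> (A=0 B=12)
Step 5: empty(B) -> (A=0 B=0)
Step 6: fill(A) -> (A=8 B=0)
Step 7: pour(A -> B) -> (A=0 B=8)
Step 8: pour(B -> A) -> (A=8 B=0)
Step 9: pour(A -> B) -> (A=0 B=8)

Answer: 0 8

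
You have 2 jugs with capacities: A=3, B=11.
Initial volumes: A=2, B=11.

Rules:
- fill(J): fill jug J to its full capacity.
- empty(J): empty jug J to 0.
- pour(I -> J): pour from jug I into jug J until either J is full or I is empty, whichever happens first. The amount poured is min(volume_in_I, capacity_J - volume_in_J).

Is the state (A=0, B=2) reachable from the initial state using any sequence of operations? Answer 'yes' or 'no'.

BFS from (A=2, B=11):
  1. empty(B) -> (A=2 B=0)
  2. pour(A -> B) -> (A=0 B=2)
Target reached → yes.

Answer: yes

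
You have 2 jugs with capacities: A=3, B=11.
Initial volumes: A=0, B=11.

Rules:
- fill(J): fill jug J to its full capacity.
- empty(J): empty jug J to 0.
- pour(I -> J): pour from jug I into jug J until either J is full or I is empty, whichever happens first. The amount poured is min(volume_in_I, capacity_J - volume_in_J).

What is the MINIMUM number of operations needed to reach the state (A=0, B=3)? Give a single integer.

Answer: 3

Derivation:
BFS from (A=0, B=11). One shortest path:
  1. fill(A) -> (A=3 B=11)
  2. empty(B) -> (A=3 B=0)
  3. pour(A -> B) -> (A=0 B=3)
Reached target in 3 moves.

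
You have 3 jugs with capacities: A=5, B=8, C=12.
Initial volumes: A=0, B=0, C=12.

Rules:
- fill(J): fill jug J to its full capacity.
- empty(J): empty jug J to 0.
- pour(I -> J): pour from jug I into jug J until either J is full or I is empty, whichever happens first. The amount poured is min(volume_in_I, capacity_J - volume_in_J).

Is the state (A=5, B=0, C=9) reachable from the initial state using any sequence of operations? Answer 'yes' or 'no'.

Answer: yes

Derivation:
BFS from (A=0, B=0, C=12):
  1. fill(A) -> (A=5 B=0 C=12)
  2. pour(A -> B) -> (A=0 B=5 C=12)
  3. fill(A) -> (A=5 B=5 C=12)
  4. pour(C -> B) -> (A=5 B=8 C=9)
  5. empty(B) -> (A=5 B=0 C=9)
Target reached → yes.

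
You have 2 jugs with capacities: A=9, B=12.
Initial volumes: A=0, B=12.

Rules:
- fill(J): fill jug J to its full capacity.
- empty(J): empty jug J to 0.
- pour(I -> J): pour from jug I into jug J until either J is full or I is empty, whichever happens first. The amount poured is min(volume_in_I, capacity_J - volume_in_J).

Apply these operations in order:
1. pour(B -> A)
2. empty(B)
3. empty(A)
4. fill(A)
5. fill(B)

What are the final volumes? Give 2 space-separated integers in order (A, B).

Step 1: pour(B -> A) -> (A=9 B=3)
Step 2: empty(B) -> (A=9 B=0)
Step 3: empty(A) -> (A=0 B=0)
Step 4: fill(A) -> (A=9 B=0)
Step 5: fill(B) -> (A=9 B=12)

Answer: 9 12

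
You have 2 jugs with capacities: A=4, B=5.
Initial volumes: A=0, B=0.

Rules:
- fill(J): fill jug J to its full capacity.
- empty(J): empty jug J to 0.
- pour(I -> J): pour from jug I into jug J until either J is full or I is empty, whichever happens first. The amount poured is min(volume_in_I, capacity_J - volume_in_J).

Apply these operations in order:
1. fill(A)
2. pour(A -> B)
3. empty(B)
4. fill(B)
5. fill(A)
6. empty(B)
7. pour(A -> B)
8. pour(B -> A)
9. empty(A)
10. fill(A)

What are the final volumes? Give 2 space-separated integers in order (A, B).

Step 1: fill(A) -> (A=4 B=0)
Step 2: pour(A -> B) -> (A=0 B=4)
Step 3: empty(B) -> (A=0 B=0)
Step 4: fill(B) -> (A=0 B=5)
Step 5: fill(A) -> (A=4 B=5)
Step 6: empty(B) -> (A=4 B=0)
Step 7: pour(A -> B) -> (A=0 B=4)
Step 8: pour(B -> A) -> (A=4 B=0)
Step 9: empty(A) -> (A=0 B=0)
Step 10: fill(A) -> (A=4 B=0)

Answer: 4 0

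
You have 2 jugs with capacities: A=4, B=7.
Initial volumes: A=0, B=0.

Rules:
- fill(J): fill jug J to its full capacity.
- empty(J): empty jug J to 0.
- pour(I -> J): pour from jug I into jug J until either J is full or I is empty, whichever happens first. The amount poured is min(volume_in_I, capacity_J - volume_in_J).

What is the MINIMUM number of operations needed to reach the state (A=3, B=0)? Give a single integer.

Answer: 4

Derivation:
BFS from (A=0, B=0). One shortest path:
  1. fill(B) -> (A=0 B=7)
  2. pour(B -> A) -> (A=4 B=3)
  3. empty(A) -> (A=0 B=3)
  4. pour(B -> A) -> (A=3 B=0)
Reached target in 4 moves.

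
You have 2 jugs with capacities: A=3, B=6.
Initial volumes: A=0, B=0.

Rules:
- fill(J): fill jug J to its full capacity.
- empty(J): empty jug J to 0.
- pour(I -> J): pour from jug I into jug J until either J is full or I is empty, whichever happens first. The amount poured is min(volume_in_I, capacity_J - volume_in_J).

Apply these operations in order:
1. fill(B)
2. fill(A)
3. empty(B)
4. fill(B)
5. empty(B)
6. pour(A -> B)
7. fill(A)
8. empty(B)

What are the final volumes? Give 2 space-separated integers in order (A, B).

Answer: 3 0

Derivation:
Step 1: fill(B) -> (A=0 B=6)
Step 2: fill(A) -> (A=3 B=6)
Step 3: empty(B) -> (A=3 B=0)
Step 4: fill(B) -> (A=3 B=6)
Step 5: empty(B) -> (A=3 B=0)
Step 6: pour(A -> B) -> (A=0 B=3)
Step 7: fill(A) -> (A=3 B=3)
Step 8: empty(B) -> (A=3 B=0)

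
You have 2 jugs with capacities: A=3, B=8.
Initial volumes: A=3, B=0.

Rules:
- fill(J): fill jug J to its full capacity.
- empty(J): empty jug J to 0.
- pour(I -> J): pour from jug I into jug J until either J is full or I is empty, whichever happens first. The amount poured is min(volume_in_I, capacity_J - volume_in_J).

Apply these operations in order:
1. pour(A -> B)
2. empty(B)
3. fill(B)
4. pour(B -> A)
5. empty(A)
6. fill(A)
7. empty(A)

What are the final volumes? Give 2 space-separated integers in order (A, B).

Answer: 0 5

Derivation:
Step 1: pour(A -> B) -> (A=0 B=3)
Step 2: empty(B) -> (A=0 B=0)
Step 3: fill(B) -> (A=0 B=8)
Step 4: pour(B -> A) -> (A=3 B=5)
Step 5: empty(A) -> (A=0 B=5)
Step 6: fill(A) -> (A=3 B=5)
Step 7: empty(A) -> (A=0 B=5)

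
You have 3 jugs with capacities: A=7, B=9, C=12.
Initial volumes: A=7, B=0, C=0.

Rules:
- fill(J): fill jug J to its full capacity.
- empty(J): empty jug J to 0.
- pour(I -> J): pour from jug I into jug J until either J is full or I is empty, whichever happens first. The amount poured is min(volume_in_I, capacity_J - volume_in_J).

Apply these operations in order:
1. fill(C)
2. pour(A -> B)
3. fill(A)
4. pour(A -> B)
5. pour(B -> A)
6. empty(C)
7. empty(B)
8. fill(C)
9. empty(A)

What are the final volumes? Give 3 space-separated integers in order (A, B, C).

Answer: 0 0 12

Derivation:
Step 1: fill(C) -> (A=7 B=0 C=12)
Step 2: pour(A -> B) -> (A=0 B=7 C=12)
Step 3: fill(A) -> (A=7 B=7 C=12)
Step 4: pour(A -> B) -> (A=5 B=9 C=12)
Step 5: pour(B -> A) -> (A=7 B=7 C=12)
Step 6: empty(C) -> (A=7 B=7 C=0)
Step 7: empty(B) -> (A=7 B=0 C=0)
Step 8: fill(C) -> (A=7 B=0 C=12)
Step 9: empty(A) -> (A=0 B=0 C=12)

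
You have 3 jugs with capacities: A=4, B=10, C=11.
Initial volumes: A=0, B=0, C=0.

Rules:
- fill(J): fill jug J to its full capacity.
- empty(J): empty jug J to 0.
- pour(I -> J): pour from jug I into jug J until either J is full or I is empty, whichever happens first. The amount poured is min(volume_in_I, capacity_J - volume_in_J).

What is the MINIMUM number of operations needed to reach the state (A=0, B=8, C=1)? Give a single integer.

BFS from (A=0, B=0, C=0). One shortest path:
  1. fill(A) -> (A=4 B=0 C=0)
  2. fill(C) -> (A=4 B=0 C=11)
  3. pour(C -> B) -> (A=4 B=10 C=1)
  4. empty(B) -> (A=4 B=0 C=1)
  5. pour(A -> B) -> (A=0 B=4 C=1)
  6. fill(A) -> (A=4 B=4 C=1)
  7. pour(A -> B) -> (A=0 B=8 C=1)
Reached target in 7 moves.

Answer: 7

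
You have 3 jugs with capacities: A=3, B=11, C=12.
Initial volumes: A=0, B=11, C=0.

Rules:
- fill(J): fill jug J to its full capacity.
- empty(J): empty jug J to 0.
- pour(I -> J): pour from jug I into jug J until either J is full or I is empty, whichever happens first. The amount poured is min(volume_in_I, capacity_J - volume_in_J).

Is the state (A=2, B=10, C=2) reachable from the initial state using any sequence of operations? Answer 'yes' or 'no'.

Answer: no

Derivation:
BFS explored all 404 reachable states.
Reachable set includes: (0,0,0), (0,0,1), (0,0,2), (0,0,3), (0,0,4), (0,0,5), (0,0,6), (0,0,7), (0,0,8), (0,0,9), (0,0,10), (0,0,11) ...
Target (A=2, B=10, C=2) not in reachable set → no.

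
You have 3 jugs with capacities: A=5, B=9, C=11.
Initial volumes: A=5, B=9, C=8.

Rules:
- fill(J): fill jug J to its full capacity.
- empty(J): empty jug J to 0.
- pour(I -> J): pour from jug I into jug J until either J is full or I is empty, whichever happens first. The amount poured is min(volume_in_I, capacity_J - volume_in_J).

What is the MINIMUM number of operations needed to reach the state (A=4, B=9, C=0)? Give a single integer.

Answer: 3

Derivation:
BFS from (A=5, B=9, C=8). One shortest path:
  1. empty(B) -> (A=5 B=0 C=8)
  2. pour(C -> B) -> (A=5 B=8 C=0)
  3. pour(A -> B) -> (A=4 B=9 C=0)
Reached target in 3 moves.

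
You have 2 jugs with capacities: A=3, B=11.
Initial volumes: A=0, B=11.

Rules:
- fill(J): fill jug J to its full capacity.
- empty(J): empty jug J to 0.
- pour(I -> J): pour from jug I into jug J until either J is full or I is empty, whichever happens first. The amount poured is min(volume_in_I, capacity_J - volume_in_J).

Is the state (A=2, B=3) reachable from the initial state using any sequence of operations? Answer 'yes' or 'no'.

BFS explored all 28 reachable states.
Reachable set includes: (0,0), (0,1), (0,2), (0,3), (0,4), (0,5), (0,6), (0,7), (0,8), (0,9), (0,10), (0,11) ...
Target (A=2, B=3) not in reachable set → no.

Answer: no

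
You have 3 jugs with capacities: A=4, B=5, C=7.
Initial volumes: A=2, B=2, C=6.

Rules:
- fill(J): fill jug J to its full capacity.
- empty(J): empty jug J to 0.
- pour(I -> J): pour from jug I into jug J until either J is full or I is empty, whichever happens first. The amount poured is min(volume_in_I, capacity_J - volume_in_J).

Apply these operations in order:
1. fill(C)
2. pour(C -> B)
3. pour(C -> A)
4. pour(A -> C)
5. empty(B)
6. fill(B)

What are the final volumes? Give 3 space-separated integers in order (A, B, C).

Step 1: fill(C) -> (A=2 B=2 C=7)
Step 2: pour(C -> B) -> (A=2 B=5 C=4)
Step 3: pour(C -> A) -> (A=4 B=5 C=2)
Step 4: pour(A -> C) -> (A=0 B=5 C=6)
Step 5: empty(B) -> (A=0 B=0 C=6)
Step 6: fill(B) -> (A=0 B=5 C=6)

Answer: 0 5 6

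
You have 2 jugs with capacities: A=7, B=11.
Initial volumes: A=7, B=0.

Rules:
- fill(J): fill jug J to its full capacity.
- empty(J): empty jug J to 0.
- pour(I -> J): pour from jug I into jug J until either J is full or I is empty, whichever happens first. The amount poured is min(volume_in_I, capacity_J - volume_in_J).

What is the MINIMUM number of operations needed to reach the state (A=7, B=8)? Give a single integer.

BFS from (A=7, B=0). One shortest path:
  1. empty(A) -> (A=0 B=0)
  2. fill(B) -> (A=0 B=11)
  3. pour(B -> A) -> (A=7 B=4)
  4. empty(A) -> (A=0 B=4)
  5. pour(B -> A) -> (A=4 B=0)
  6. fill(B) -> (A=4 B=11)
  7. pour(B -> A) -> (A=7 B=8)
Reached target in 7 moves.

Answer: 7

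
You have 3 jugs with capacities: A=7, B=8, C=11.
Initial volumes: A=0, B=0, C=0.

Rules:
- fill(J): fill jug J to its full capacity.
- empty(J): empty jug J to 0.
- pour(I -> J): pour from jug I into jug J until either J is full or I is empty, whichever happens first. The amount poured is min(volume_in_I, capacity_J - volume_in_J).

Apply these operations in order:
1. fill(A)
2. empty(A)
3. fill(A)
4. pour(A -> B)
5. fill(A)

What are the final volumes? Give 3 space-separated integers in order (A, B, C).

Step 1: fill(A) -> (A=7 B=0 C=0)
Step 2: empty(A) -> (A=0 B=0 C=0)
Step 3: fill(A) -> (A=7 B=0 C=0)
Step 4: pour(A -> B) -> (A=0 B=7 C=0)
Step 5: fill(A) -> (A=7 B=7 C=0)

Answer: 7 7 0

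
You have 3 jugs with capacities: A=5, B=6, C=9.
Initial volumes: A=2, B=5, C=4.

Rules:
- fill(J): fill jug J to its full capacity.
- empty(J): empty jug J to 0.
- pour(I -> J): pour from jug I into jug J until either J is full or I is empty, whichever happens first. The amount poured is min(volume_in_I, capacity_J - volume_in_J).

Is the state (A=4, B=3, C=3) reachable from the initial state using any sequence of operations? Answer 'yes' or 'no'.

BFS explored all 261 reachable states.
Reachable set includes: (0,0,0), (0,0,1), (0,0,2), (0,0,3), (0,0,4), (0,0,5), (0,0,6), (0,0,7), (0,0,8), (0,0,9), (0,1,0), (0,1,1) ...
Target (A=4, B=3, C=3) not in reachable set → no.

Answer: no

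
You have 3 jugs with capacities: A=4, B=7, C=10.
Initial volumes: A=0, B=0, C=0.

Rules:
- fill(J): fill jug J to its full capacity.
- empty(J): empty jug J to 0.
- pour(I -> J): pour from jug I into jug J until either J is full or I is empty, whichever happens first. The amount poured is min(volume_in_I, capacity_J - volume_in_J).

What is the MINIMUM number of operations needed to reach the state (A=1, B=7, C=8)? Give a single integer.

BFS from (A=0, B=0, C=0). One shortest path:
  1. fill(A) -> (A=4 B=0 C=0)
  2. pour(A -> B) -> (A=0 B=4 C=0)
  3. fill(A) -> (A=4 B=4 C=0)
  4. pour(A -> C) -> (A=0 B=4 C=4)
  5. fill(A) -> (A=4 B=4 C=4)
  6. pour(A -> C) -> (A=0 B=4 C=8)
  7. fill(A) -> (A=4 B=4 C=8)
  8. pour(A -> B) -> (A=1 B=7 C=8)
Reached target in 8 moves.

Answer: 8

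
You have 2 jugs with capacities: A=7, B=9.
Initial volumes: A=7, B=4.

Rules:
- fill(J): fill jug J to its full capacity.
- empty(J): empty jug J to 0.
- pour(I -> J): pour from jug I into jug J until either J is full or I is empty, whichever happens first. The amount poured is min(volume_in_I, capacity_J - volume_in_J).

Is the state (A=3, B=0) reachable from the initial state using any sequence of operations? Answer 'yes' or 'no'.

BFS from (A=7, B=4):
  1. empty(B) -> (A=7 B=0)
  2. pour(A -> B) -> (A=0 B=7)
  3. fill(A) -> (A=7 B=7)
  4. pour(A -> B) -> (A=5 B=9)
  5. empty(B) -> (A=5 B=0)
  6. pour(A -> B) -> (A=0 B=5)
  7. fill(A) -> (A=7 B=5)
  8. pour(A -> B) -> (A=3 B=9)
  9. empty(B) -> (A=3 B=0)
Target reached → yes.

Answer: yes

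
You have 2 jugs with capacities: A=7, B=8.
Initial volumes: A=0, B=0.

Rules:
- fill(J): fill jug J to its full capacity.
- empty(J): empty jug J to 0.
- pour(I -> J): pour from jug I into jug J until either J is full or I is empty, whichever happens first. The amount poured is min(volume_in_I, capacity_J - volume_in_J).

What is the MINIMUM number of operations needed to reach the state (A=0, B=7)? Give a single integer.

Answer: 2

Derivation:
BFS from (A=0, B=0). One shortest path:
  1. fill(A) -> (A=7 B=0)
  2. pour(A -> B) -> (A=0 B=7)
Reached target in 2 moves.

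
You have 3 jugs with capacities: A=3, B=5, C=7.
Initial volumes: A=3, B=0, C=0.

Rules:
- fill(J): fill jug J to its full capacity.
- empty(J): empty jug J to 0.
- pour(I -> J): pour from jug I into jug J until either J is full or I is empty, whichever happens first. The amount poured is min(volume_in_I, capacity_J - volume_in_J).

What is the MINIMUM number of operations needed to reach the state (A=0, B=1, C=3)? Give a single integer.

Answer: 6

Derivation:
BFS from (A=3, B=0, C=0). One shortest path:
  1. fill(B) -> (A=3 B=5 C=0)
  2. pour(A -> C) -> (A=0 B=5 C=3)
  3. fill(A) -> (A=3 B=5 C=3)
  4. pour(B -> C) -> (A=3 B=1 C=7)
  5. empty(C) -> (A=3 B=1 C=0)
  6. pour(A -> C) -> (A=0 B=1 C=3)
Reached target in 6 moves.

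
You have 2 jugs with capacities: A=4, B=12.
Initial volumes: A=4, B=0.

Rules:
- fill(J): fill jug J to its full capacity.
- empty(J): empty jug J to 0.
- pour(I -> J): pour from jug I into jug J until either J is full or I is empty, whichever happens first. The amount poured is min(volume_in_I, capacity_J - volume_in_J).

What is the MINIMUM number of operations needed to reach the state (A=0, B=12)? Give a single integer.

Answer: 2

Derivation:
BFS from (A=4, B=0). One shortest path:
  1. empty(A) -> (A=0 B=0)
  2. fill(B) -> (A=0 B=12)
Reached target in 2 moves.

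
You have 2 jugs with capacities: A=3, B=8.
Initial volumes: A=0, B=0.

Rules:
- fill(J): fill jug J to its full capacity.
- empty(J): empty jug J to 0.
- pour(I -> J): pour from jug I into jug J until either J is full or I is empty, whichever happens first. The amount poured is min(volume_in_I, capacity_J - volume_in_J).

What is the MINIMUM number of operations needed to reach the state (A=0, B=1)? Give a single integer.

Answer: 8

Derivation:
BFS from (A=0, B=0). One shortest path:
  1. fill(A) -> (A=3 B=0)
  2. pour(A -> B) -> (A=0 B=3)
  3. fill(A) -> (A=3 B=3)
  4. pour(A -> B) -> (A=0 B=6)
  5. fill(A) -> (A=3 B=6)
  6. pour(A -> B) -> (A=1 B=8)
  7. empty(B) -> (A=1 B=0)
  8. pour(A -> B) -> (A=0 B=1)
Reached target in 8 moves.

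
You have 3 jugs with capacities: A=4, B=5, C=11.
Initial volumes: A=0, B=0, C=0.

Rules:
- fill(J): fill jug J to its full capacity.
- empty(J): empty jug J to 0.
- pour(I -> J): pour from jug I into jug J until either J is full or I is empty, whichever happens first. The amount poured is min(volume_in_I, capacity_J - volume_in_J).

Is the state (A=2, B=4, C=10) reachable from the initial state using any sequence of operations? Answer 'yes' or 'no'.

BFS explored all 240 reachable states.
Reachable set includes: (0,0,0), (0,0,1), (0,0,2), (0,0,3), (0,0,4), (0,0,5), (0,0,6), (0,0,7), (0,0,8), (0,0,9), (0,0,10), (0,0,11) ...
Target (A=2, B=4, C=10) not in reachable set → no.

Answer: no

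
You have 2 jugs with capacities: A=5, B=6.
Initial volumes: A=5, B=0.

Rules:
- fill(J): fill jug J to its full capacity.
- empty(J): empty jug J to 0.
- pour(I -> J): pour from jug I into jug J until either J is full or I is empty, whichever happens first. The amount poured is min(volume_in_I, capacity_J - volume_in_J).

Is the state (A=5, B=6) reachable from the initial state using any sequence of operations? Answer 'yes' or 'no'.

Answer: yes

Derivation:
BFS from (A=5, B=0):
  1. fill(B) -> (A=5 B=6)
Target reached → yes.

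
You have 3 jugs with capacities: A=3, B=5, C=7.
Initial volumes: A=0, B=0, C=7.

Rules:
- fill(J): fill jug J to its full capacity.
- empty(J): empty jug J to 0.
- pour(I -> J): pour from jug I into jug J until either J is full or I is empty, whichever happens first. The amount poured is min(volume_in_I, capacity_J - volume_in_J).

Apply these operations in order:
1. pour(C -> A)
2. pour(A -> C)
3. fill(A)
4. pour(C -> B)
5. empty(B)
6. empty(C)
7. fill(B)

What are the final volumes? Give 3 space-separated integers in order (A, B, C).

Step 1: pour(C -> A) -> (A=3 B=0 C=4)
Step 2: pour(A -> C) -> (A=0 B=0 C=7)
Step 3: fill(A) -> (A=3 B=0 C=7)
Step 4: pour(C -> B) -> (A=3 B=5 C=2)
Step 5: empty(B) -> (A=3 B=0 C=2)
Step 6: empty(C) -> (A=3 B=0 C=0)
Step 7: fill(B) -> (A=3 B=5 C=0)

Answer: 3 5 0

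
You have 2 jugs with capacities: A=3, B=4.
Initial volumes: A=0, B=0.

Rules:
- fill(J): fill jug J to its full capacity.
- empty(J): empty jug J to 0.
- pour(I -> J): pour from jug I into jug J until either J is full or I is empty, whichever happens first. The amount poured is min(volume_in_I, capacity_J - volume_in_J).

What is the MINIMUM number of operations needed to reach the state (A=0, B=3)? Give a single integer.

BFS from (A=0, B=0). One shortest path:
  1. fill(A) -> (A=3 B=0)
  2. pour(A -> B) -> (A=0 B=3)
Reached target in 2 moves.

Answer: 2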